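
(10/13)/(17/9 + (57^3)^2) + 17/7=34107816791324/14044395149239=2.43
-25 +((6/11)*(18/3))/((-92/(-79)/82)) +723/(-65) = 194.32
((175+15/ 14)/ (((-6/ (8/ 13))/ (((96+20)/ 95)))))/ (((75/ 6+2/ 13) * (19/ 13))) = -2973776/ 2494149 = -1.19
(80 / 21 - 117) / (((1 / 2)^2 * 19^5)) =-0.00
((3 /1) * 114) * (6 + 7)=4446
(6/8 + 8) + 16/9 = 379/36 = 10.53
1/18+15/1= 271/18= 15.06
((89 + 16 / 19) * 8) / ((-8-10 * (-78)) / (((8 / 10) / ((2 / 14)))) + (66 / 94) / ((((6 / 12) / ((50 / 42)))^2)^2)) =41608043064 / 9286870445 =4.48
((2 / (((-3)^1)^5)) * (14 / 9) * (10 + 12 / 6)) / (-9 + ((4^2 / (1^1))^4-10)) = -112 / 47761893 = -0.00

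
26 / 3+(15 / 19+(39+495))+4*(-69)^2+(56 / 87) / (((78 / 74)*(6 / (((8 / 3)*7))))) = 11365803119 / 580203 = 19589.36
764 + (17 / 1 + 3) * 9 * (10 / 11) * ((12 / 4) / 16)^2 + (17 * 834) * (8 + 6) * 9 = 629093609 / 352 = 1787197.75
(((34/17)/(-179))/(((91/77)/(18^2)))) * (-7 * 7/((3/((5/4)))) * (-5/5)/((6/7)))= -169785/2327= -72.96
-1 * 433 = -433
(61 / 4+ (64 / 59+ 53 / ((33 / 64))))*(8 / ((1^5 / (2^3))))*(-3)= -14843632 / 649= -22871.54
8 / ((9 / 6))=16 / 3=5.33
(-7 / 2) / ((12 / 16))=-14 / 3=-4.67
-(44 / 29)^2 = -1936 / 841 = -2.30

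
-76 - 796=-872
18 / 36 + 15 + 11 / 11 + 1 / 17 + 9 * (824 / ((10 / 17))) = 2146039 / 170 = 12623.76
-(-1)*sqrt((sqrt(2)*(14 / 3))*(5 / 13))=sqrt(1365)*2^(3 / 4) / 39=1.59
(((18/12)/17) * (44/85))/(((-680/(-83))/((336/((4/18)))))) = 1035342/122825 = 8.43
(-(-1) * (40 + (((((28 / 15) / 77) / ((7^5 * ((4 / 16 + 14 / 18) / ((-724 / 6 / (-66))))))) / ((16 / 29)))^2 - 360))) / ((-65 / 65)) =407649660848160359999 / 1273905190150587225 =320.00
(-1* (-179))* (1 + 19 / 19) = 358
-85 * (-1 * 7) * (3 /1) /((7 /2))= 510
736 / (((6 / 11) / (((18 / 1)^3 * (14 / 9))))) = 12241152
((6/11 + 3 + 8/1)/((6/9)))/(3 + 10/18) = 4.87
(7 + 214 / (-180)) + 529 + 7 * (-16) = 38053 / 90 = 422.81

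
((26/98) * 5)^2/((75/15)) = 845/2401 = 0.35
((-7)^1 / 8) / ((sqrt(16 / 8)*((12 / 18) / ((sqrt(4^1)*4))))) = -21*sqrt(2) / 4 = -7.42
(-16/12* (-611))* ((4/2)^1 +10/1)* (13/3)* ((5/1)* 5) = 1059066.67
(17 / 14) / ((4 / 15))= 255 / 56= 4.55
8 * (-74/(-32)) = 37/2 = 18.50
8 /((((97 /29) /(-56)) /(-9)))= 116928 /97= 1205.44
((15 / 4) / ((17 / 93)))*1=20.51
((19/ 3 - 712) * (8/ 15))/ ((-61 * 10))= 8468/ 13725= 0.62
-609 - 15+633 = 9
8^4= 4096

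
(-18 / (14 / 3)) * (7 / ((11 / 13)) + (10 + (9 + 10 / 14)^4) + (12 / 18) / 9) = -6363351721 / 184877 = -34419.38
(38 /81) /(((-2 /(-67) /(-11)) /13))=-182039 /81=-2247.40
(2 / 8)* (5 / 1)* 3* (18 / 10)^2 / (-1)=-243 / 20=-12.15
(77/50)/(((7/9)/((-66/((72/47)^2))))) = -267289/4800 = -55.69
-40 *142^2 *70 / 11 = -56459200 / 11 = -5132654.55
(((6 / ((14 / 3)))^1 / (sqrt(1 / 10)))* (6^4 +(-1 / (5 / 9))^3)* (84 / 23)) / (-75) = -5805756* sqrt(10) / 71875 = -255.44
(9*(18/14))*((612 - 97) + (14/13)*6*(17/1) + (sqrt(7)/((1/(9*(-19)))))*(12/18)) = 657963/91 - 9234*sqrt(7)/7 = 3740.24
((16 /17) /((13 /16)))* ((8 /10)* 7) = 7168 /1105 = 6.49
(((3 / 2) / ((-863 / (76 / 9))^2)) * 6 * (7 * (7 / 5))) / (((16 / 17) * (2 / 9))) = 300713 / 7447690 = 0.04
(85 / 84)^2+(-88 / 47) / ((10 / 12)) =-2027693 / 1658160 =-1.22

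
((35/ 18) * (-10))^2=30625/ 81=378.09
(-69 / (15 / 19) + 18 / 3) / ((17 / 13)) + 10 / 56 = -147723 / 2380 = -62.07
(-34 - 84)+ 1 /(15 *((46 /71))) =-81349 /690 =-117.90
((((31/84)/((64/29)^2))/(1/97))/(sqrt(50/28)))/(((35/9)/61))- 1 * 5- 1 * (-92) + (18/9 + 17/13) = 462786321 * sqrt(14)/20070400 + 1174/13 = 176.58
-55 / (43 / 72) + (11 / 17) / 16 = -1076647 / 11696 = -92.05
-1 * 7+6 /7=-43 /7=-6.14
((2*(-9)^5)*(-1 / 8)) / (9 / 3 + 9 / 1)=19683 / 16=1230.19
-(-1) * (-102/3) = -34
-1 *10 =-10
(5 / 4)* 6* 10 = 75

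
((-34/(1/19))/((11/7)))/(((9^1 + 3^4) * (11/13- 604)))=29393/3881295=0.01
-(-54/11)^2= -2916/121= -24.10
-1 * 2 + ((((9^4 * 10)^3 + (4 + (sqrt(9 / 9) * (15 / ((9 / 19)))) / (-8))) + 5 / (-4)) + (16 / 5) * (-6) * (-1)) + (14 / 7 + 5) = 282429536481022.99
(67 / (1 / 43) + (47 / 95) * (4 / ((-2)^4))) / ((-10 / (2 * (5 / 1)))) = -1094827 / 380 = -2881.12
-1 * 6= -6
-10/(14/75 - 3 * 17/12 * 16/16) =3000/1219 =2.46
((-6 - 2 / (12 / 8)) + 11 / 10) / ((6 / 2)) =-2.08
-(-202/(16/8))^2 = -10201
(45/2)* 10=225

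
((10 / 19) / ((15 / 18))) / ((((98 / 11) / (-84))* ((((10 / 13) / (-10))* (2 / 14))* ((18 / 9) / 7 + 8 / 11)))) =10164 / 19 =534.95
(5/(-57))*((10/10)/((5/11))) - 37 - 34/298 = -316849/8493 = -37.31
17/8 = 2.12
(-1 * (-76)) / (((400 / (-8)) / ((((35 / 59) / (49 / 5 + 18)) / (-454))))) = 133 / 1861627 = 0.00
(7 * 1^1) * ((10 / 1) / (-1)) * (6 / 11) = -38.18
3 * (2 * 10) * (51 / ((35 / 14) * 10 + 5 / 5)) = 1530 / 13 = 117.69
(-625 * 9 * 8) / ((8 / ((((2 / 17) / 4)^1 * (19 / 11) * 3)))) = -320625 / 374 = -857.29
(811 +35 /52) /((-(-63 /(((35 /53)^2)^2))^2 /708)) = -38147274640234375 /7284383778129237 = -5.24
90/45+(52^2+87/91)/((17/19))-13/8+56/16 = 37462909/12376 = 3027.06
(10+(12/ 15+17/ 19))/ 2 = 1111/ 190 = 5.85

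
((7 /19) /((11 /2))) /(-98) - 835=-1221606 /1463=-835.00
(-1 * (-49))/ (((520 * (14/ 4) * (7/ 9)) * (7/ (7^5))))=21609/ 260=83.11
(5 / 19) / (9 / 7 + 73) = 7 / 1976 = 0.00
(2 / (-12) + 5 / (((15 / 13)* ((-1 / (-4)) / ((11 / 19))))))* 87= 32625 / 38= 858.55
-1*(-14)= 14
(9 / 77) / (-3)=-3 / 77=-0.04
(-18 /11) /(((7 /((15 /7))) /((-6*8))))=12960 /539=24.04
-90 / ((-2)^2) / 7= -45 / 14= -3.21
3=3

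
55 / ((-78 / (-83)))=4565 / 78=58.53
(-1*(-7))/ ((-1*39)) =-7/ 39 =-0.18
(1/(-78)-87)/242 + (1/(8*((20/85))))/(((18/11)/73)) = 1922477/82368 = 23.34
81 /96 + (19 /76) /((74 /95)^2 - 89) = 21467023 /25527968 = 0.84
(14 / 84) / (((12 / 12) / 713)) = 713 / 6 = 118.83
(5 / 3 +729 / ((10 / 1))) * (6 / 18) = 2237 / 90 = 24.86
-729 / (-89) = 729 / 89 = 8.19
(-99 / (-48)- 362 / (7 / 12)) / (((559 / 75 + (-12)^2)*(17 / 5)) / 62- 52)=805298625 / 56890232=14.16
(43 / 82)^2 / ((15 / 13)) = 24037 / 100860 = 0.24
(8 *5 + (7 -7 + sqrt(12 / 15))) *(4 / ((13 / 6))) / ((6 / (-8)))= -1280 / 13 -64 *sqrt(5) / 65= -100.66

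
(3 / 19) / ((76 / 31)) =93 / 1444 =0.06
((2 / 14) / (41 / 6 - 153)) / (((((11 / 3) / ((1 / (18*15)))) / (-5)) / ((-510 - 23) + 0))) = -533 / 202587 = -0.00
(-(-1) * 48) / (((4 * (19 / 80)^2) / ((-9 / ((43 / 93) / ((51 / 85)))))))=-38568960 / 15523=-2484.63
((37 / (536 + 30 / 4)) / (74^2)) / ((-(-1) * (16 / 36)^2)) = 81 / 1287008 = 0.00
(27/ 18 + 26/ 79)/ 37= 289/ 5846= 0.05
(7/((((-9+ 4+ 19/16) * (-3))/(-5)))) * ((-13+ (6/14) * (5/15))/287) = 2400/17507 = 0.14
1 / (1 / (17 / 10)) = 17 / 10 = 1.70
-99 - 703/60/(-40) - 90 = -452897/2400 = -188.71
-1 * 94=-94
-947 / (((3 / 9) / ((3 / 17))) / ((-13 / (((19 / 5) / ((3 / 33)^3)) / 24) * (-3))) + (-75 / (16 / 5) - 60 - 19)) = 79775280 / 7769509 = 10.27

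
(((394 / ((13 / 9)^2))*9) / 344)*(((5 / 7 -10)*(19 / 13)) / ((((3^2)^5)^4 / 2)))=-18715 / 1696703111760677396922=-0.00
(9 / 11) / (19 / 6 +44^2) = 0.00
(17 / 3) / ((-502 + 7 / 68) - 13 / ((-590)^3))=-59354531000 / 5257034917587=-0.01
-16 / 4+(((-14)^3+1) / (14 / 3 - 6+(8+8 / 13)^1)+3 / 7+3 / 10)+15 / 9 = -378.28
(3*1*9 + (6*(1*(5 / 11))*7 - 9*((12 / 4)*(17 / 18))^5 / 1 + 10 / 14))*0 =0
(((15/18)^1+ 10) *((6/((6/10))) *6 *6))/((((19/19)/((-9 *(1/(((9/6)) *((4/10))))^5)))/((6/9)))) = -8125000/27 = -300925.93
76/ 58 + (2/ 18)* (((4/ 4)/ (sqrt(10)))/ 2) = 1.33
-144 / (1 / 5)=-720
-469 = -469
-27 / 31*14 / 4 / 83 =-189 / 5146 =-0.04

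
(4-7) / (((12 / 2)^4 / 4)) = -1 / 108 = -0.01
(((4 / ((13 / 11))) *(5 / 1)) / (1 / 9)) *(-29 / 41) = -57420 / 533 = -107.73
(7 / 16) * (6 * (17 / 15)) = 119 / 40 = 2.98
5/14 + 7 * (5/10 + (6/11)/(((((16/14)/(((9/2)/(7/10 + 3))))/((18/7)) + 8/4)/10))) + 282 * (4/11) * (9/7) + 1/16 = 151.91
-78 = -78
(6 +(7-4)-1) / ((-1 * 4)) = -2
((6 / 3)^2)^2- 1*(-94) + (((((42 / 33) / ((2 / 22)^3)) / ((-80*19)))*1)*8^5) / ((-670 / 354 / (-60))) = -7368118538 / 6365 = -1157599.14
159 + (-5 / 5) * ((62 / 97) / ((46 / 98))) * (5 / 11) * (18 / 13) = 50452827 / 319033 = 158.14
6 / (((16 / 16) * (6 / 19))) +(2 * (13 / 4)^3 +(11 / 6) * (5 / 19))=160765 / 1824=88.14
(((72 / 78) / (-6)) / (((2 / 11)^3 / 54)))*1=-35937 / 26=-1382.19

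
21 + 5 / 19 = 404 / 19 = 21.26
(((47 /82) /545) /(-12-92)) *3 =-141 /4647760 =-0.00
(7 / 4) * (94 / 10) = 329 / 20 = 16.45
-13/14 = -0.93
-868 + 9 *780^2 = 5474732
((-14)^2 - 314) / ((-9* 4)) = 59 / 18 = 3.28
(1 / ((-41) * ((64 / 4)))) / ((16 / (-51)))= 51 / 10496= 0.00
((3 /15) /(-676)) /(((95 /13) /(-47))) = 47 /24700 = 0.00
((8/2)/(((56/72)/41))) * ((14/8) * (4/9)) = 164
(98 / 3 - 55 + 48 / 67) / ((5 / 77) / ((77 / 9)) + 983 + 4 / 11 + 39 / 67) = -25761505 / 1172605701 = -0.02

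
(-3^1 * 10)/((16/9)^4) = -98415/32768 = -3.00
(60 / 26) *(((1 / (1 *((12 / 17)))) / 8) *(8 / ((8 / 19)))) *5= 8075 / 208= 38.82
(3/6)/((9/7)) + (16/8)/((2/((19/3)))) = 121/18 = 6.72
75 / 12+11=69 / 4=17.25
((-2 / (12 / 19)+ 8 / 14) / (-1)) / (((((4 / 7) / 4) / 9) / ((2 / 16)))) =327 / 16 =20.44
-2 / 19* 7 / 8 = -7 / 76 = -0.09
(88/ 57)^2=7744/ 3249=2.38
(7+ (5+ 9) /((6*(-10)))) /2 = 203 /60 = 3.38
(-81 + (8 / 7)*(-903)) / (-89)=1113 / 89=12.51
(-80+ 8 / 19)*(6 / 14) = -648 / 19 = -34.11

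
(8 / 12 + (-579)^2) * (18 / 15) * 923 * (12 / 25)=891152808 / 5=178230561.60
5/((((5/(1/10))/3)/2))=3/5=0.60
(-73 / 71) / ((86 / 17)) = -1241 / 6106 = -0.20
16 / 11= 1.45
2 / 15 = 0.13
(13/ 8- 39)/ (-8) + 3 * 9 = 2027/ 64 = 31.67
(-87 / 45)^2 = 841 / 225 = 3.74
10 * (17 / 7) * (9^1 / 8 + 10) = 7565 / 28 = 270.18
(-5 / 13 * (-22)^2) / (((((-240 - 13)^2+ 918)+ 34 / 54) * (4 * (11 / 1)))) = -1485 / 22789598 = -0.00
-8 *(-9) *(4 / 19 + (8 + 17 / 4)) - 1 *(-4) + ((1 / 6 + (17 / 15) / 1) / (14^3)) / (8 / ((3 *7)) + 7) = 10403327941 / 11544400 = 901.16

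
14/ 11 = 1.27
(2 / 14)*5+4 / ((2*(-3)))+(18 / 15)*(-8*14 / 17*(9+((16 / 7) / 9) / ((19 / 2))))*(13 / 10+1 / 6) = -10644563 / 101745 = -104.62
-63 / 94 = -0.67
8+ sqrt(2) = 9.41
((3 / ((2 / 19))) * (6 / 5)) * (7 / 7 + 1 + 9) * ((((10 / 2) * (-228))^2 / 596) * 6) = 733364280 / 149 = 4921907.92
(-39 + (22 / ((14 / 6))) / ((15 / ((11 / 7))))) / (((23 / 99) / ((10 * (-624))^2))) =-7179992202240 / 1127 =-6370889265.52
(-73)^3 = -389017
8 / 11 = 0.73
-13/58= -0.22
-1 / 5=-0.20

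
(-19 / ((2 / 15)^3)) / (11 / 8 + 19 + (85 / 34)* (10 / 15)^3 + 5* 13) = -91125 / 979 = -93.08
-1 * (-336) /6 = 56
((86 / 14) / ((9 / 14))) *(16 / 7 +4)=3784 / 63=60.06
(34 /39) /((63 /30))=340 /819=0.42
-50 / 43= -1.16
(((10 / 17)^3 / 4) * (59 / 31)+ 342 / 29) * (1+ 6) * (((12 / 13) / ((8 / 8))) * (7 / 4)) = 134.45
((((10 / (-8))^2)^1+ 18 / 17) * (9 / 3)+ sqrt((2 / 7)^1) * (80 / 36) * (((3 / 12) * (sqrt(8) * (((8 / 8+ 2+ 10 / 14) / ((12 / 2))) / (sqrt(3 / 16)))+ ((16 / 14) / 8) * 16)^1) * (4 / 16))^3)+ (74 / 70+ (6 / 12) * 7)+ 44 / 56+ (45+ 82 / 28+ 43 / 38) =62.34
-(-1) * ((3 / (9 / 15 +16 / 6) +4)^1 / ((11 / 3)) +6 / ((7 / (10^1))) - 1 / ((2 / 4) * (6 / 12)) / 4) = 4804 / 539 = 8.91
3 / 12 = 1 / 4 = 0.25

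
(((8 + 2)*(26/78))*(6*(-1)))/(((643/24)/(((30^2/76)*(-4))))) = 432000/12217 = 35.36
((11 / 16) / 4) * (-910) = -5005 / 32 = -156.41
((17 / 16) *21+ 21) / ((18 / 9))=693 / 32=21.66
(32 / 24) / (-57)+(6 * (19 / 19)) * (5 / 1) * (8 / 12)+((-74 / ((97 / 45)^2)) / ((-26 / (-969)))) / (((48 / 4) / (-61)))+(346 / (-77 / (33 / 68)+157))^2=96496907527457 / 2091620700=46134.99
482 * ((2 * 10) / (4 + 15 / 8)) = 77120 / 47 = 1640.85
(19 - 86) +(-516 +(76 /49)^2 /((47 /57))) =-65460569 /112847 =-580.08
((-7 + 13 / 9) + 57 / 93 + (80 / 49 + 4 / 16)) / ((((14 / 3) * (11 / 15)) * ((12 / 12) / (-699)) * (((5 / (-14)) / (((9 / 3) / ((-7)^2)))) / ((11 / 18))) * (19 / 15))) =-30780465 / 595448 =-51.69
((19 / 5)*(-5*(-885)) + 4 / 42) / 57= 295.00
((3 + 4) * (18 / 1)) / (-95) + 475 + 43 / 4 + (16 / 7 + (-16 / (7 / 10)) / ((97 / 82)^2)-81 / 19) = 11665816363 / 25027940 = 466.11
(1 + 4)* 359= 1795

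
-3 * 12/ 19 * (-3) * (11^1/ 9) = 6.95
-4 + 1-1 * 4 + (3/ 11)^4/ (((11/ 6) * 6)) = -1127276/ 161051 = -7.00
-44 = -44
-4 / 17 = -0.24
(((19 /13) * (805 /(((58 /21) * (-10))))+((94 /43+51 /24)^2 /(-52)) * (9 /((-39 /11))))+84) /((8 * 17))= 98149648917 /315500816384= 0.31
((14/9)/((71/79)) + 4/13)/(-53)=-0.04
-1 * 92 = -92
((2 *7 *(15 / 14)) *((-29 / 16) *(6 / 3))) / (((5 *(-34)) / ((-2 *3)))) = -1.92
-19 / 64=-0.30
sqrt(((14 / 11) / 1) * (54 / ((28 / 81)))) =27 * sqrt(33) / 11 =14.10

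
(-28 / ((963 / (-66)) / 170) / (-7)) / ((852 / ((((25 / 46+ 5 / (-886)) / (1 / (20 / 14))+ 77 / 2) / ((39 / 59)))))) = -206003431810 / 63395377227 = -3.25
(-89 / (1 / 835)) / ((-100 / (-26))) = -193219 / 10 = -19321.90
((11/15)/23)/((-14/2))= -11/2415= -0.00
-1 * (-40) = 40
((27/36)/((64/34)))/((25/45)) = 459/640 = 0.72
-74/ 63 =-1.17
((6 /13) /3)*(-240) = -480 /13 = -36.92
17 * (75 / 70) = 255 / 14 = 18.21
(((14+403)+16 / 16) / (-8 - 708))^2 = 43681 / 128164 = 0.34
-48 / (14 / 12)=-288 / 7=-41.14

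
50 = 50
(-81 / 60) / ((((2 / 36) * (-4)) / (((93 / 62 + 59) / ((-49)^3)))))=-29403 / 9411920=-0.00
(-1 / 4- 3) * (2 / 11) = -13 / 22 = -0.59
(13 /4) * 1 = 13 /4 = 3.25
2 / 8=1 / 4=0.25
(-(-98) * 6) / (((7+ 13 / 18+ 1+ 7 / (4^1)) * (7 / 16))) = 48384 / 377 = 128.34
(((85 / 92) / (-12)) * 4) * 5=-1.54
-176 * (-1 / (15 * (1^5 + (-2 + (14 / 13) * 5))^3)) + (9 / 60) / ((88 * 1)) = 137775281 / 977819040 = 0.14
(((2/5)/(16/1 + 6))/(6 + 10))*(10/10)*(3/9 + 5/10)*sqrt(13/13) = 1/1056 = 0.00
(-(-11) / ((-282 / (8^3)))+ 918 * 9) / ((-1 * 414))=-581063 / 29187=-19.91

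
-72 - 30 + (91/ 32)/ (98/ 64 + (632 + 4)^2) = -1320279851/ 12943921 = -102.00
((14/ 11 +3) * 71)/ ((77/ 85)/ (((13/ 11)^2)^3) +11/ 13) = 1369100238805/ 5319260672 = 257.39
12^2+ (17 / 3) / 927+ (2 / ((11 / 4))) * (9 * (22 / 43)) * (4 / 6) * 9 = 19623467 / 119583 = 164.10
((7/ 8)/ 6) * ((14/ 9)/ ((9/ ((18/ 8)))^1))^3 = 0.01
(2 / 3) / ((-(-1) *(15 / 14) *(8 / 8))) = 28 / 45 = 0.62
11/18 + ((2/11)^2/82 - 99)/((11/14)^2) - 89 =-2687778407/10805058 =-248.75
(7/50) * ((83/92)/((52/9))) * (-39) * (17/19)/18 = -29631/699200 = -0.04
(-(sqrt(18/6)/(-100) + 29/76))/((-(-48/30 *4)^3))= -3625/2490368 + 5 *sqrt(3)/131072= -0.00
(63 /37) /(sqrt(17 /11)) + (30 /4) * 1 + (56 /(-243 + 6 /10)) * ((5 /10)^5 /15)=63 * sqrt(187) /629 + 109073 /14544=8.87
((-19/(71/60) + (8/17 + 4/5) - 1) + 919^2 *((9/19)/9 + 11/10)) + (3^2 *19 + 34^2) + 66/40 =974780.54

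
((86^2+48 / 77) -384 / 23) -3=13064539 / 1771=7376.93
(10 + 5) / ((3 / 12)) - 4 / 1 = 56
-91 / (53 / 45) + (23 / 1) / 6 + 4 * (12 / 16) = -22397 / 318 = -70.43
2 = 2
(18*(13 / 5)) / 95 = 0.49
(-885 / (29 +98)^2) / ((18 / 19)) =-5605 / 96774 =-0.06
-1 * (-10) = 10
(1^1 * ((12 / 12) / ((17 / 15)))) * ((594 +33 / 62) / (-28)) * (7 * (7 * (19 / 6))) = -24512565 / 8432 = -2907.09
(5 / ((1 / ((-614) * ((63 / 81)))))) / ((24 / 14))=-75215 / 54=-1392.87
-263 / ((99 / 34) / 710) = -6348820 / 99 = -64129.49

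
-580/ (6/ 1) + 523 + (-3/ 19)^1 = 24292/ 57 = 426.18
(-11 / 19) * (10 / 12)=-55 / 114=-0.48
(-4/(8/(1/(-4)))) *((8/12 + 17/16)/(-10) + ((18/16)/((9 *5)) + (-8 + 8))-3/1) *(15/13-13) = 116347/24960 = 4.66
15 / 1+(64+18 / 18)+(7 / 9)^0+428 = 509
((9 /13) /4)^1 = 0.17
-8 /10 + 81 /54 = 7 /10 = 0.70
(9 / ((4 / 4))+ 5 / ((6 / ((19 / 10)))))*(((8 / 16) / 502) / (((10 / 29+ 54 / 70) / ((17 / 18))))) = 2191385 / 245706912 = 0.01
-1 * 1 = -1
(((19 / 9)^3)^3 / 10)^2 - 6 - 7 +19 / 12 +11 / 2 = 26009636076340129263229 / 3752365882424978025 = 6931.53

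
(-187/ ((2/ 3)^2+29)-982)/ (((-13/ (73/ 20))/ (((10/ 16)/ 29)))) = 19119649/ 3196960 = 5.98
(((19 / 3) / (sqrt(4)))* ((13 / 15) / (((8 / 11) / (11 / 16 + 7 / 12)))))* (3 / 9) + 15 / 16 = 262937 / 103680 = 2.54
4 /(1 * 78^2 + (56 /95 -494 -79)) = 380 /523601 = 0.00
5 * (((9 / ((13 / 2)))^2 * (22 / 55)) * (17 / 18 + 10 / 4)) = 13.21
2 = 2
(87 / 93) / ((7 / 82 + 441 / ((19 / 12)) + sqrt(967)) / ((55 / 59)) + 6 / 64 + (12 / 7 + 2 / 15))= 7231649418791397600 / 2296824951170590325047 - 25788504664581120 * sqrt(967) / 2296824951170590325047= 0.00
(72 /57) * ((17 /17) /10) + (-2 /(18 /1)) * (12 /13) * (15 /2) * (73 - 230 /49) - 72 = -7529086 /60515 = -124.42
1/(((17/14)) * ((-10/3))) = -21/85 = -0.25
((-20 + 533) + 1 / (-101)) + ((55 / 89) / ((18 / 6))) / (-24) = 512.98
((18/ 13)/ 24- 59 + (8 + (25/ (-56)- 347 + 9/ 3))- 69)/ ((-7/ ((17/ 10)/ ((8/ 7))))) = 1149455/ 11648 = 98.68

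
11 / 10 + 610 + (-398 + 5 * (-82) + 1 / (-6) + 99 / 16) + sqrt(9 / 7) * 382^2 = -45811 / 240 + 437772 * sqrt(7) / 7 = 165271.38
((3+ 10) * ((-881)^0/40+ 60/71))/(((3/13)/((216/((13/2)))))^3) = 11989845504/355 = 33774212.69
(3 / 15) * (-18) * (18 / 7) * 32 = -10368 / 35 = -296.23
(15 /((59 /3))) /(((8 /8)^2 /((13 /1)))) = 585 /59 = 9.92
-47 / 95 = -0.49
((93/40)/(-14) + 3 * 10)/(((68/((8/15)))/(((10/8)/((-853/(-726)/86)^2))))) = 1356836066289/865854710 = 1567.05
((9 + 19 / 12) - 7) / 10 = 43 / 120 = 0.36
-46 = -46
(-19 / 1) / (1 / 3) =-57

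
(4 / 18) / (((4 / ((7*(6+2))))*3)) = 28 / 27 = 1.04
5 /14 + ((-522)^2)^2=1039465423589 /14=74247530256.36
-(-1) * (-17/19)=-17/19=-0.89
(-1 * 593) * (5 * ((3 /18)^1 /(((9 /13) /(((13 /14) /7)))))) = -501085 /5292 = -94.69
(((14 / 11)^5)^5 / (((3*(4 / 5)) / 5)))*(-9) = -843727421359656995897160499200 / 108347059433883722041830251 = -7787.27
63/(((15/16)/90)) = 6048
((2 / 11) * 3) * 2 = 12 / 11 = 1.09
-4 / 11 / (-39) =4 / 429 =0.01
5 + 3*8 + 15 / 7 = 218 / 7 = 31.14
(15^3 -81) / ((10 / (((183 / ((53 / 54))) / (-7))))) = -16275654 / 1855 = -8773.94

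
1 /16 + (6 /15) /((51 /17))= 47 /240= 0.20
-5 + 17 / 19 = -78 / 19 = -4.11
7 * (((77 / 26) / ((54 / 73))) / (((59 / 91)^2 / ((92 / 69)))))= 25064039 / 281961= 88.89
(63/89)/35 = 9/445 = 0.02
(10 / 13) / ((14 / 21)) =15 / 13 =1.15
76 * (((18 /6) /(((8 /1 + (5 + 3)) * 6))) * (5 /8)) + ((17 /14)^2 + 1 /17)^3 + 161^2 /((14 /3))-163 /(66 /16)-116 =1649264168464931 /305189035536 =5404.07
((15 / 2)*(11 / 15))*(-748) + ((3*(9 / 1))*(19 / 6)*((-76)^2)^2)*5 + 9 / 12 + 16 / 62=1768528439749 / 124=14262326127.01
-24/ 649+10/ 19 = 0.49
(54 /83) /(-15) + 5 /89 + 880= 32503273 /36935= 880.01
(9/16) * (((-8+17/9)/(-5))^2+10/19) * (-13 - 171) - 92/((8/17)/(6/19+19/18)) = -326393/684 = -477.18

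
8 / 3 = 2.67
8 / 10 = 0.80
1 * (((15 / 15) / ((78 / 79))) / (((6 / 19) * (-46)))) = -0.07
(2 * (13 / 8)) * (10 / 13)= 5 / 2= 2.50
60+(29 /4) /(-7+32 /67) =102937 /1748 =58.89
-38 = -38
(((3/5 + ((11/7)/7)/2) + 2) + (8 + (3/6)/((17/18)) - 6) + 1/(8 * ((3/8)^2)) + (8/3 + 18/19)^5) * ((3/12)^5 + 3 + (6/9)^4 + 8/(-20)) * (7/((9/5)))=3622093073896549671827/534501249400903680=6776.58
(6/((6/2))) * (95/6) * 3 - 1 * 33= 62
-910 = -910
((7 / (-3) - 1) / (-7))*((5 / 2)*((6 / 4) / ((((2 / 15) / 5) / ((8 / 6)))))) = 625 / 7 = 89.29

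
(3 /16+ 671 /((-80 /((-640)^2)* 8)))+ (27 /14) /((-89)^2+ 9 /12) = -1524057845069 /3548944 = -429439.81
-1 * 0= 0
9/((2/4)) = 18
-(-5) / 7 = 0.71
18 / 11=1.64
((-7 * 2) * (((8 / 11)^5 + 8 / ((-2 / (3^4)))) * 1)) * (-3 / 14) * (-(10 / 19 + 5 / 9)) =9647334860 / 9179907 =1050.92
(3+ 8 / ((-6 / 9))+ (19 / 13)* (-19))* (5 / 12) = -1195 / 78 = -15.32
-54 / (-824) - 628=-258709 / 412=-627.93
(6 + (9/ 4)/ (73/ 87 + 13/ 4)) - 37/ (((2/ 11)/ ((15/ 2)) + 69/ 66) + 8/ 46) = -311640171/ 13431697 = -23.20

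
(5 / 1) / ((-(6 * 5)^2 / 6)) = -1 / 30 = -0.03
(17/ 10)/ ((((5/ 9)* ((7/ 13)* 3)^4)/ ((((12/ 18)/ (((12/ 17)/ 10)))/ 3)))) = 8254129/ 5834430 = 1.41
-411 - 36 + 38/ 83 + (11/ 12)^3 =-63934391/ 143424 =-445.77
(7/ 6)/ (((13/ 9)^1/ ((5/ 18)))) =35/ 156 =0.22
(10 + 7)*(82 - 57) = 425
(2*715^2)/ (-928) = -511225/ 464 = -1101.78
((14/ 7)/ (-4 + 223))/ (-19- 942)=-2/ 210459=-0.00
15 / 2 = 7.50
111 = 111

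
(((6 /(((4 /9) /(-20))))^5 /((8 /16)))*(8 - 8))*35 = 0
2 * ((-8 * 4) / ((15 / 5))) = -64 / 3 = -21.33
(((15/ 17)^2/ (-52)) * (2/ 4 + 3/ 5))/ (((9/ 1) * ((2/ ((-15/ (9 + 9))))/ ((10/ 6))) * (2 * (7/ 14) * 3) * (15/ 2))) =275/ 4869072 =0.00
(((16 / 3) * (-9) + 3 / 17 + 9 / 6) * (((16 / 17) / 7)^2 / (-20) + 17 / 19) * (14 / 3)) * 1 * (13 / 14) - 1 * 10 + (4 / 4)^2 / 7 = -247363341 / 1306858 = -189.28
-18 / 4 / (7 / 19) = -171 / 14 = -12.21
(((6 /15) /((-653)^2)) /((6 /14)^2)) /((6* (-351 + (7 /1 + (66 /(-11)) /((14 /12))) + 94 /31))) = -10633 /4323493037790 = -0.00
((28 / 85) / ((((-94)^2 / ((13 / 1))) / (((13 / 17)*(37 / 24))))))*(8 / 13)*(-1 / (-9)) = 3367 / 86184135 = 0.00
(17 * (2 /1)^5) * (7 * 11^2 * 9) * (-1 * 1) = -4146912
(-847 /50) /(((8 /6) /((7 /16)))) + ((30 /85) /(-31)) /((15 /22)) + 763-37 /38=24237906129 /32041600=756.45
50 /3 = 16.67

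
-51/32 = -1.59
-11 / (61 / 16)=-176 / 61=-2.89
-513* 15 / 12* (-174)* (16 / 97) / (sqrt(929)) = 1785240* sqrt(929) / 90113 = 603.83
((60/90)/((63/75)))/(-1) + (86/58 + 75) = 138284/1827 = 75.69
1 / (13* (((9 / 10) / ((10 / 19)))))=100 / 2223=0.04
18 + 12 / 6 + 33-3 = 50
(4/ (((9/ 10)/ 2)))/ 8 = 10/ 9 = 1.11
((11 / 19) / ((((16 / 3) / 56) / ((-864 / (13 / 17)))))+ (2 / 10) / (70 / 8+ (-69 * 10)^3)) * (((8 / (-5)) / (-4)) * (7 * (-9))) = 1404405266876613288 / 8114172083875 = 173080.54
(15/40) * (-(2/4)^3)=-3/64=-0.05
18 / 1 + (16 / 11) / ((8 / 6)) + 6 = 276 / 11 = 25.09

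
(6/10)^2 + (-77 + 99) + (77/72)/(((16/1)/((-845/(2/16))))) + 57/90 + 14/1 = -1493449/3600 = -414.85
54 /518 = 0.10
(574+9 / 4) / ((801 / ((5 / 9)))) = 11525 / 28836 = 0.40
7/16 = 0.44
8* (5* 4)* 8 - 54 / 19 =24266 / 19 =1277.16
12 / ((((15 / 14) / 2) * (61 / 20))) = 7.34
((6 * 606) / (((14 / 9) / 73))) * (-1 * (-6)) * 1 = 7166556 / 7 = 1023793.71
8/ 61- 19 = -1151/ 61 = -18.87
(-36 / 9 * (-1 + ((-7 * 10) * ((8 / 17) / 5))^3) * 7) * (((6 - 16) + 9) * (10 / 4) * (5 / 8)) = -246722175 / 19652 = -12554.56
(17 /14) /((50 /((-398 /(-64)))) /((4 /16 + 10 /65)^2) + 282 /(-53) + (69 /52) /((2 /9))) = 587383524 /24161732815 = 0.02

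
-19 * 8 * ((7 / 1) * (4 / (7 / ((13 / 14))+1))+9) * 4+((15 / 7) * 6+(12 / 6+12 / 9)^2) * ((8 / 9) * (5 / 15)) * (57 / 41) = -6413135056 / 860139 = -7455.93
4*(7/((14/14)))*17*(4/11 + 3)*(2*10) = 352240/11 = 32021.82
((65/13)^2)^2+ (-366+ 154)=413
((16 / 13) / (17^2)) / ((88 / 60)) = 120 / 41327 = 0.00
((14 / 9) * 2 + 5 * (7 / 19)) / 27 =0.18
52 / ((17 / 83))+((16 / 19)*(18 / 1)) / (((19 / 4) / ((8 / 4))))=1597244 / 6137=260.26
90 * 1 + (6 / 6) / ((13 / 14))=1184 / 13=91.08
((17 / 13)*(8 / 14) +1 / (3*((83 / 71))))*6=6.19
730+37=767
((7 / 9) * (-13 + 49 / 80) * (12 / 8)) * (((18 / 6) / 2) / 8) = -6937 / 2560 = -2.71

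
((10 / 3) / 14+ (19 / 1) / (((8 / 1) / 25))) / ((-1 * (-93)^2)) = -10015 / 1453032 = -0.01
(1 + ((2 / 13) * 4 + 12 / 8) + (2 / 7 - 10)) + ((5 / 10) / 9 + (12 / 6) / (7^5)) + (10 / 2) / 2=-15901355 / 3932838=-4.04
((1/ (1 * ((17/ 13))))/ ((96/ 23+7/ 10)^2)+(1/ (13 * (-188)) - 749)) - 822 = -1570.97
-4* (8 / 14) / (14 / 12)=-96 / 49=-1.96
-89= -89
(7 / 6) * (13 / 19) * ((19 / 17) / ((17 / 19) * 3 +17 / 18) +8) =7974967 / 1202529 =6.63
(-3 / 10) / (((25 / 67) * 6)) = -67 / 500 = -0.13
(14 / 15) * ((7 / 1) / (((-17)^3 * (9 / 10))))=-196 / 132651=-0.00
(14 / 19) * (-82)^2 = 94136 / 19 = 4954.53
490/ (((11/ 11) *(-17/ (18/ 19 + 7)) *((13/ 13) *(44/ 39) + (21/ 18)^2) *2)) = -3462732/ 75259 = -46.01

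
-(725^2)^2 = -276281640625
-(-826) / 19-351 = -5843 / 19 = -307.53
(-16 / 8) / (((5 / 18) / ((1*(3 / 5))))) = -108 / 25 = -4.32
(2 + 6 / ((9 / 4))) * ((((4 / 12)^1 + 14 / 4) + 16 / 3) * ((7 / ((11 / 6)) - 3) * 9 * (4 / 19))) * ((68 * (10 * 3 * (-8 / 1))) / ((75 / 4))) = -1096704 / 19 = -57721.26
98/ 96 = 49/ 48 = 1.02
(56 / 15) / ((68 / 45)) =42 / 17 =2.47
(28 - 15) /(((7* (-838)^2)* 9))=13 /44241372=0.00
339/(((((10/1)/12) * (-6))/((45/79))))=-3051/79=-38.62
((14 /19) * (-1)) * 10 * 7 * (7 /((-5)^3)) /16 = 343 /1900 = 0.18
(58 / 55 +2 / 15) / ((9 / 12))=784 / 495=1.58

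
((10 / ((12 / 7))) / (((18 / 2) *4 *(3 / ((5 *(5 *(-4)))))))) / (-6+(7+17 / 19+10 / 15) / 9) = 475 / 444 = 1.07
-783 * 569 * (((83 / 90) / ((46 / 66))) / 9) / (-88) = 1369583 / 1840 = 744.34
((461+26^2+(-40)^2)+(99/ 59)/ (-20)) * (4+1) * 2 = 3229561/ 118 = 27369.16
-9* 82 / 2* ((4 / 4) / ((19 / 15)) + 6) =-47601 / 19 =-2505.32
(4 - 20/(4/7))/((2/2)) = -31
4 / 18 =2 / 9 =0.22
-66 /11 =-6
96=96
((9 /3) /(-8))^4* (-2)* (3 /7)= -243 /14336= -0.02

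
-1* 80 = -80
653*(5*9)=29385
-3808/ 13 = -292.92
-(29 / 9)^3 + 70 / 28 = -45133 / 1458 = -30.96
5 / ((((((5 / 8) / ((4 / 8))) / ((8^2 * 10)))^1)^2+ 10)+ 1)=262144 / 576717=0.45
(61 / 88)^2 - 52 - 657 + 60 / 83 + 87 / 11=-449854101 / 642752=-699.89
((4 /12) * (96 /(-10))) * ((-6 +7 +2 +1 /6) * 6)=-304 /5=-60.80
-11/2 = -5.50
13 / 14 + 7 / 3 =137 / 42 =3.26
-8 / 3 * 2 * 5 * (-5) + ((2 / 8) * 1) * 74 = 911 / 6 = 151.83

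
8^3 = 512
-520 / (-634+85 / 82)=42640 / 51903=0.82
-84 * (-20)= 1680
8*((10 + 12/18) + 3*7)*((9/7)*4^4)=583680/7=83382.86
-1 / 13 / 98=-1 / 1274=-0.00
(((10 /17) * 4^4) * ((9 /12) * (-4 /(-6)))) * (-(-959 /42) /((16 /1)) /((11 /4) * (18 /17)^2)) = 93160 /2673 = 34.85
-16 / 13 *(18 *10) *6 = -17280 / 13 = -1329.23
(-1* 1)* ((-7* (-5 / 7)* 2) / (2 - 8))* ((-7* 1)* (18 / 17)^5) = -22044960 / 1419857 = -15.53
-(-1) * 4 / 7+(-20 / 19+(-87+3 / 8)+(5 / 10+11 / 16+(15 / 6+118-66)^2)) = 6137857 / 2128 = 2884.33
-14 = -14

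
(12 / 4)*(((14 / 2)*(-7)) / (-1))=147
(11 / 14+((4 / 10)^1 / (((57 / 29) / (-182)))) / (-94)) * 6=221237 / 31255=7.08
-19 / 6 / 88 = -19 / 528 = -0.04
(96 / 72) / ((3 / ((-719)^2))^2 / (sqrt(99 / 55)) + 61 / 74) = 1289593006074910212884738696 / 797282162539555976208406623 - 5853814988611984 * sqrt(5) / 265760720846518658736135541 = 1.62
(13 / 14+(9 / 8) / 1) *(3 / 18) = 115 / 336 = 0.34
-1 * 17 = -17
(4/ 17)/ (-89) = -4/ 1513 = -0.00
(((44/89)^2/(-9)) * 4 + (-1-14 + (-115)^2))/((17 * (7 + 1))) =470859973/4847652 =97.13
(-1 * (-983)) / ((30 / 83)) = 81589 / 30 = 2719.63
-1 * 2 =-2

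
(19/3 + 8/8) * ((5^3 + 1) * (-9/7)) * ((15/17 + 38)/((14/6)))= -2355804/119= -19796.67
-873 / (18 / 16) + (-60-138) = -974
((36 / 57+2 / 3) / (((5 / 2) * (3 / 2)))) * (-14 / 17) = -4144 / 14535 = -0.29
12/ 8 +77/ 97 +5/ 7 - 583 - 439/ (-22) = -4182919/ 7469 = -560.04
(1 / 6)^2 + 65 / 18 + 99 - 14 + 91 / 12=866 / 9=96.22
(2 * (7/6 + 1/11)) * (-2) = -166/33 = -5.03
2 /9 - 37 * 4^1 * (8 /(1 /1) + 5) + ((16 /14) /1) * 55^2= 96602 /63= 1533.37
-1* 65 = -65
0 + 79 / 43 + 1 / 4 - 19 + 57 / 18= -7093 / 516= -13.75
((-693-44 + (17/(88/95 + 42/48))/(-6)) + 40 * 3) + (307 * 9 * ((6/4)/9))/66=-611.60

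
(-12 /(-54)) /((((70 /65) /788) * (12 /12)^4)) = 10244 /63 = 162.60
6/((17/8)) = 48/17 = 2.82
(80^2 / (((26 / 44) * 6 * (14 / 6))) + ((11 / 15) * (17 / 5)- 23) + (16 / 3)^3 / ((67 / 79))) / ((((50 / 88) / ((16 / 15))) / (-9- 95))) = -21602093151232 / 118715625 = -181965.04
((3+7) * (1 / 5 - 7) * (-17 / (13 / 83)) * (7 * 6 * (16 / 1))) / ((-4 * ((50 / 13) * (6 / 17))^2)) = -1261668226 / 1875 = -672889.72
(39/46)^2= 1521/2116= 0.72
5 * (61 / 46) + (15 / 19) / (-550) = 159328 / 24035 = 6.63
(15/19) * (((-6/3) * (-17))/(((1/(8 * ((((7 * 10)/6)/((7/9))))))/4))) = 244800/19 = 12884.21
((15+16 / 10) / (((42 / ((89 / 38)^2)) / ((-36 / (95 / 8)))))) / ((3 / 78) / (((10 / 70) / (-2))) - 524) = 34187036 / 2728338725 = 0.01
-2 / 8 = -1 / 4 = -0.25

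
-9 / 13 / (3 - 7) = 9 / 52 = 0.17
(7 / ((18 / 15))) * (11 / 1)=385 / 6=64.17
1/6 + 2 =13/6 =2.17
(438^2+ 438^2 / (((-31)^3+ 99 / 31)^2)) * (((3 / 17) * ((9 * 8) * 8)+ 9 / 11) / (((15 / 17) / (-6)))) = -313448955283655937378 / 2344947522731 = -133669923.21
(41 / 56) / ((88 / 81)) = 3321 / 4928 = 0.67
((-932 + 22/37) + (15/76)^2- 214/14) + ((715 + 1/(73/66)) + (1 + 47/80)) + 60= -169.16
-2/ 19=-0.11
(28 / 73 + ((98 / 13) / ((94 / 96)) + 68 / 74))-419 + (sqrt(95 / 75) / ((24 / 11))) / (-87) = -676625307 / 1650311-11*sqrt(285) / 31320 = -410.00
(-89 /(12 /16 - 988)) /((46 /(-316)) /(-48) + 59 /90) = 40498560 /295863029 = 0.14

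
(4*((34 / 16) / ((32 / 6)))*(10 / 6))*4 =85 / 8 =10.62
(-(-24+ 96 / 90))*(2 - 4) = -688 / 15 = -45.87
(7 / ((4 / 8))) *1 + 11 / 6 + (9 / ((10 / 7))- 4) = 272 / 15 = 18.13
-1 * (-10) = 10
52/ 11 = 4.73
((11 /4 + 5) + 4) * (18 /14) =423 /28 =15.11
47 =47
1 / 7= 0.14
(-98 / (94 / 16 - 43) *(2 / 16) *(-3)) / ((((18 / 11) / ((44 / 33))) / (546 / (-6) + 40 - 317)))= 296.82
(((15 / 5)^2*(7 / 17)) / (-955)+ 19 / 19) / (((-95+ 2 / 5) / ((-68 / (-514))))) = -32344 / 23218151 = -0.00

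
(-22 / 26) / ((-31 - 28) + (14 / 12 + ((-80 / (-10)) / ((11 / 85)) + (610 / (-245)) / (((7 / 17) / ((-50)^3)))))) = -249018 / 222437672717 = -0.00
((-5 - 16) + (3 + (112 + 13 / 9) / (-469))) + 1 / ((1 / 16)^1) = -9463 / 4221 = -2.24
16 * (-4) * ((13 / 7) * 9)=-7488 / 7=-1069.71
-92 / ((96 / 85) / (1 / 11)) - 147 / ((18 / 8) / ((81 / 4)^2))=-7074713 / 264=-26798.16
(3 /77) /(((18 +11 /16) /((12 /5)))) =576 /115115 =0.01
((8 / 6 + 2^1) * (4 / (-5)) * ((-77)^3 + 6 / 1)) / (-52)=-913054 / 39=-23411.64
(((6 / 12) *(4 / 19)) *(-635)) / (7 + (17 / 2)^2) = -5080 / 6023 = -0.84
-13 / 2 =-6.50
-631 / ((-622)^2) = -0.00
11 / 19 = 0.58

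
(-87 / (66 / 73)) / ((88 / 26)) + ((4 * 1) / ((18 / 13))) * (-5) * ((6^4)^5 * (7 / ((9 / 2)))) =-79521897448954948481 / 968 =-82150720505118748.43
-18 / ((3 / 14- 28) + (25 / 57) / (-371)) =761292 / 1175219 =0.65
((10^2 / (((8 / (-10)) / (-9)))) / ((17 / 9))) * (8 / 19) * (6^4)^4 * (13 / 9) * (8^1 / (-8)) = -330069859172352000 / 323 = -1021888108892730.65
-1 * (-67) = 67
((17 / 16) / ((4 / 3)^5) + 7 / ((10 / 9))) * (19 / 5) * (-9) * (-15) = 275353263 / 81920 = 3361.25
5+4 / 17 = 89 / 17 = 5.24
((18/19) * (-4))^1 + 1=-53/19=-2.79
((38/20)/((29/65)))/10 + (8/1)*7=32727/580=56.43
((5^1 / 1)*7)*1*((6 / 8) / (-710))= -21 / 568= -0.04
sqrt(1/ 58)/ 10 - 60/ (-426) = sqrt(58)/ 580 + 10/ 71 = 0.15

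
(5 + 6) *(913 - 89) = 9064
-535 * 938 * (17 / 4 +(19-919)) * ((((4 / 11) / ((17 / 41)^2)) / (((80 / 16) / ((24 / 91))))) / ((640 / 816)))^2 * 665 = 893654038365842664 / 147744025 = 6048664495.00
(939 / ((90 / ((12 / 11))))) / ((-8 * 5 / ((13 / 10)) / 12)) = -12207 / 2750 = -4.44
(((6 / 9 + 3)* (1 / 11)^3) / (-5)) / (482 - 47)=-1 / 789525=-0.00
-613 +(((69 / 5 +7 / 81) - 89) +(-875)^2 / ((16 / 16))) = 309799439 / 405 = 764936.89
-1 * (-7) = 7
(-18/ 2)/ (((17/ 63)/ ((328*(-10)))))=1859760/ 17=109397.65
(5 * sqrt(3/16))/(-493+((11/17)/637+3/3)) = -54145 * sqrt(3)/21311428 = -0.00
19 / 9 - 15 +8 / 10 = -544 / 45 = -12.09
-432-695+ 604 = -523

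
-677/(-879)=677/879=0.77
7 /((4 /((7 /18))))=49 /72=0.68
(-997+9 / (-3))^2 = 1000000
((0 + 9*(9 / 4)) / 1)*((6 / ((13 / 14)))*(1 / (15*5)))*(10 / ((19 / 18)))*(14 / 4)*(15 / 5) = 214326 / 1235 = 173.54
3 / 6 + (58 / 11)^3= 391555 / 2662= 147.09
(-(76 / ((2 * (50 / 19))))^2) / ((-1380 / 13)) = 1694173 / 862500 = 1.96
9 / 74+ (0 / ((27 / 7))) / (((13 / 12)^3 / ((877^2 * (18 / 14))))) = 0.12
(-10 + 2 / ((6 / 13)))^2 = 289 / 9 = 32.11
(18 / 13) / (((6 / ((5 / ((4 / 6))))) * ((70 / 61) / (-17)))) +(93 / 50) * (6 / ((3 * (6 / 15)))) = -29739 / 1820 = -16.34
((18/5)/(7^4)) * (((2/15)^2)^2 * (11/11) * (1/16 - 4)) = -2/1071875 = -0.00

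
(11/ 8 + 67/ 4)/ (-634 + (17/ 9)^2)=-2349/ 81704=-0.03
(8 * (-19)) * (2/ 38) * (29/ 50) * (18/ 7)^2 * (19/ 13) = -714096/ 15925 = -44.84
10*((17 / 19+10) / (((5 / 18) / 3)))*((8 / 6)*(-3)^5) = -7243344 / 19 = -381228.63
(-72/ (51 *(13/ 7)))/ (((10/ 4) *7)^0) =-168/ 221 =-0.76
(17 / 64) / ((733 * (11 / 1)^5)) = 17 / 7555224512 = 0.00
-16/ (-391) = 16/ 391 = 0.04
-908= -908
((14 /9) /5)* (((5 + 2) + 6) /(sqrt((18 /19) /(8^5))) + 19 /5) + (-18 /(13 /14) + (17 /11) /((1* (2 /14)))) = -237587 /32175 + 23296* sqrt(19) /135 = 744.80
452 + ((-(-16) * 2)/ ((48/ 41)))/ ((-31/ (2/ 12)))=126067/ 279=451.85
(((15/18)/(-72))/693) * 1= -5/299376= -0.00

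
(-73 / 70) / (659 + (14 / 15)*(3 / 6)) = -219 / 138488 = -0.00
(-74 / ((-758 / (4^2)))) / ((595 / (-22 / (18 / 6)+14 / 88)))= -140156 / 7441665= -0.02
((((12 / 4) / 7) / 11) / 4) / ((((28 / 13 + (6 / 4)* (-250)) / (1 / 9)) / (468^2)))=-237276 / 373219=-0.64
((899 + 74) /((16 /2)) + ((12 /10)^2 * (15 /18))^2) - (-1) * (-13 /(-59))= 1454767 /11800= 123.29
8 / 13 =0.62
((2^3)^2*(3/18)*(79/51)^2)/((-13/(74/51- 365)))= 3702860192/5173389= 715.75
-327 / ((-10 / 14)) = 2289 / 5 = 457.80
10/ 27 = 0.37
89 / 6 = 14.83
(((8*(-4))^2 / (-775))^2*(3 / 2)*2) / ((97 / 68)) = 3.67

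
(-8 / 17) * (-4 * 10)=18.82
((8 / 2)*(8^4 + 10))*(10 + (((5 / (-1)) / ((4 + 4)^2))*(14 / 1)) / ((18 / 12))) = 913585 / 6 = 152264.17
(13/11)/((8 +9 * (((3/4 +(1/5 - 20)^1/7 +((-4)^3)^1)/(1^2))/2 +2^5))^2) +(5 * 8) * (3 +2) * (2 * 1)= 633039600/1580051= 400.65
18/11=1.64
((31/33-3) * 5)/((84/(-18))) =170/77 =2.21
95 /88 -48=-4129 /88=-46.92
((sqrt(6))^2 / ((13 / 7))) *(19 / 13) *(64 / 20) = 12768 / 845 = 15.11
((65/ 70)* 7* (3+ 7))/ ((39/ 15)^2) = 125/ 13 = 9.62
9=9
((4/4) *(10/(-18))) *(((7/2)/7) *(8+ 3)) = -55/18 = -3.06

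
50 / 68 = 25 / 34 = 0.74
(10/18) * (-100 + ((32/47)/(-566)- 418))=-34449670/119709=-287.78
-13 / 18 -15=-283 / 18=-15.72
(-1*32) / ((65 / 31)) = -992 / 65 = -15.26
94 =94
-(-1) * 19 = 19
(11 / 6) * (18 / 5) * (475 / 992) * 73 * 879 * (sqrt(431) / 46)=201163545 * sqrt(431) / 45632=91520.51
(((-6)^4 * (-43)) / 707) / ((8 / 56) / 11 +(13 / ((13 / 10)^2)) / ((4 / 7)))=-166023 / 28381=-5.85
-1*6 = -6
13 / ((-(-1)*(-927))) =-13 / 927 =-0.01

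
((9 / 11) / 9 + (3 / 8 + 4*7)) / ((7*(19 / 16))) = 5010 / 1463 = 3.42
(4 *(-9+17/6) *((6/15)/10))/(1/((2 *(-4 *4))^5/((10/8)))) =9932111872/375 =26485631.66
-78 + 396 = 318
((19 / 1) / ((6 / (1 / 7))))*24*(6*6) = 2736 / 7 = 390.86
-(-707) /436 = 707 /436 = 1.62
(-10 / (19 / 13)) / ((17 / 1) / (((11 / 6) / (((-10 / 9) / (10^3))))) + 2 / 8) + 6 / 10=-2099913 / 75145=-27.94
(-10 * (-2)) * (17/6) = 170/3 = 56.67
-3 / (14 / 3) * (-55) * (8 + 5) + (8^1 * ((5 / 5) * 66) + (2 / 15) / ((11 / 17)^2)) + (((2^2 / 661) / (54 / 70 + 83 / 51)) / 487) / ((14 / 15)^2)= 1235844016575976 / 1250903239905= 987.96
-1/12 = -0.08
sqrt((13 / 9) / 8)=sqrt(26) / 12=0.42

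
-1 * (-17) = 17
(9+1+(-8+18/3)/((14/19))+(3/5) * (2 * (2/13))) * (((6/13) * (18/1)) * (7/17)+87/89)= 294050889/8949395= 32.86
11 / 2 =5.50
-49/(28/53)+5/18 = -3329/36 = -92.47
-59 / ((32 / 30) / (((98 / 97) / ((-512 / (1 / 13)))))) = 43365 / 5165056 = 0.01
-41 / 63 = -0.65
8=8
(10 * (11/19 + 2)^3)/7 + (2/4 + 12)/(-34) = 11257285/466412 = 24.14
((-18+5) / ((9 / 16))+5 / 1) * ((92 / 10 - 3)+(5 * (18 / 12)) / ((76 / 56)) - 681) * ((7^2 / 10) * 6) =507821447 / 1425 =356365.93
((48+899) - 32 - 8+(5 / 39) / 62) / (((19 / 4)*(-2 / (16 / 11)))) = -35090096 / 252681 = -138.87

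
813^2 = 660969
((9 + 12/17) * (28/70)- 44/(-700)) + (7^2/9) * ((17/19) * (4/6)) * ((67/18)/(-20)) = 183551371/54942300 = 3.34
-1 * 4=-4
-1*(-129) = 129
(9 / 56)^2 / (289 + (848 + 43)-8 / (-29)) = 2349 / 107339008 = 0.00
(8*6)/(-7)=-48/7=-6.86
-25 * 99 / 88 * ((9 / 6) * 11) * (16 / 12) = -2475 / 4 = -618.75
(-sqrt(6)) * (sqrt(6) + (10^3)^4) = -1000000000000 * sqrt(6) - 6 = -2449489742789.18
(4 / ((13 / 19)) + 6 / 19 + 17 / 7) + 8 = 16.59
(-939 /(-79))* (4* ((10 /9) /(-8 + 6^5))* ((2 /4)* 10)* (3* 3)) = 23475 /76709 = 0.31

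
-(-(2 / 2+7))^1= 8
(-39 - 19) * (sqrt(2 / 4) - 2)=116 - 29 * sqrt(2)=74.99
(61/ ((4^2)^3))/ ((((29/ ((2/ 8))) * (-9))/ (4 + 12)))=-61/ 267264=-0.00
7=7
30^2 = 900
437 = 437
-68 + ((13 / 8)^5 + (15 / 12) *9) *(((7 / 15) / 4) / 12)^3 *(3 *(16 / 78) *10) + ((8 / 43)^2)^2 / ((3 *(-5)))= -462043876774061155541 / 6794767672698470400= -68.00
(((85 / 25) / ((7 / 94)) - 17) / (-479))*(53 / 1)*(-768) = 2435.20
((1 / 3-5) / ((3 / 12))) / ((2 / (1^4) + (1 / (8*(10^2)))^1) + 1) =-6.22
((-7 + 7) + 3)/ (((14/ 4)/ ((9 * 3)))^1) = 23.14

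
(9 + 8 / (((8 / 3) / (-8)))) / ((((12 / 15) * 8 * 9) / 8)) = -25 / 12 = -2.08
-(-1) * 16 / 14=1.14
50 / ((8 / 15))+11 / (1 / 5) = 595 / 4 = 148.75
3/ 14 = 0.21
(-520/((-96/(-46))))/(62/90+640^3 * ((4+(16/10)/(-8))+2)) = -22425/136839168062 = -0.00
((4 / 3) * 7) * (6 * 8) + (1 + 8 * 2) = 465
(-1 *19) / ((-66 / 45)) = 285 / 22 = 12.95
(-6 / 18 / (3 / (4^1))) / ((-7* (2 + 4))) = 2 / 189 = 0.01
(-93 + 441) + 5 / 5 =349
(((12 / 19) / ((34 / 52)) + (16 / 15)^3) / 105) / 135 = 0.00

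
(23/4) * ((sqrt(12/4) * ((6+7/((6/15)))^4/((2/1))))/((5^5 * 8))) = 112232663 * sqrt(3)/3200000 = 60.75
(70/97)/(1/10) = 700/97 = 7.22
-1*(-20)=20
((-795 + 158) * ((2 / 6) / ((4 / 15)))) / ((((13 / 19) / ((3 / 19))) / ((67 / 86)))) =-49245 / 344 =-143.15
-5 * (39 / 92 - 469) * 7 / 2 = 1508815 / 184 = 8200.08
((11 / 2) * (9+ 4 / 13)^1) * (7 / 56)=1331 / 208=6.40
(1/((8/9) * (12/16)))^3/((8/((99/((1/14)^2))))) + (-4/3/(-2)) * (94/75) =29472833/3600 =8186.90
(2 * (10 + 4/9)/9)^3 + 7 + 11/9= 11014298/531441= 20.73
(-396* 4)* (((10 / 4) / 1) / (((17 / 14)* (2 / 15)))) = -415800 / 17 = -24458.82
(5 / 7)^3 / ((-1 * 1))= -125 / 343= -0.36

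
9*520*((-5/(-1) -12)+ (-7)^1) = -65520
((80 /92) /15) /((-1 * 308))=-0.00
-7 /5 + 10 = 43 /5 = 8.60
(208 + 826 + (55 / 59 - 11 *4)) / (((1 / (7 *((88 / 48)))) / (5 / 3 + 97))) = 666267140 / 531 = 1254740.38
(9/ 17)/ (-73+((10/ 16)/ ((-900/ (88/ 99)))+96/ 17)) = -14580/ 1854917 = -0.01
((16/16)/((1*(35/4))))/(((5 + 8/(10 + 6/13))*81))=34/138915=0.00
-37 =-37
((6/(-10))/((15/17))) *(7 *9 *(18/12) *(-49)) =157437/50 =3148.74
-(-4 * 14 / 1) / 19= 56 / 19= 2.95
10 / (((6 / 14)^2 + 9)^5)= 282475249 / 1845281250000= 0.00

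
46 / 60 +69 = 2093 / 30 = 69.77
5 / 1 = 5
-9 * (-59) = 531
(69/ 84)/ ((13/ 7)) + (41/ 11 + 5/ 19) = 48175/ 10868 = 4.43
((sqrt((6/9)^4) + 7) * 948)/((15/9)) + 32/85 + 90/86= 15481933/3655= 4235.82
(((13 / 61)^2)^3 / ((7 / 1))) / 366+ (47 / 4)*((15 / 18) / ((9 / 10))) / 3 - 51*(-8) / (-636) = 1127656999035530431 / 377770259861068284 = 2.99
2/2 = 1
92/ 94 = 46/ 47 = 0.98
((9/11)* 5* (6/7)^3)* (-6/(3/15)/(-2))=145800/3773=38.64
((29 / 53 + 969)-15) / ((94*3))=3.38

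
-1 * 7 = -7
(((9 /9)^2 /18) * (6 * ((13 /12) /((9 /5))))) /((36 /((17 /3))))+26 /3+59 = 2368897 /34992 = 67.70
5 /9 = 0.56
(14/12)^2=49/36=1.36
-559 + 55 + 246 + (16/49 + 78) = -8804/49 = -179.67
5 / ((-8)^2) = 5 / 64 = 0.08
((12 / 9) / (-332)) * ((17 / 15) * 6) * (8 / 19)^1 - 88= -88.01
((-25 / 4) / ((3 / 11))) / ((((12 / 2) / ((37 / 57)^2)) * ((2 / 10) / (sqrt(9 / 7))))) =-1882375 * sqrt(7) / 545832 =-9.12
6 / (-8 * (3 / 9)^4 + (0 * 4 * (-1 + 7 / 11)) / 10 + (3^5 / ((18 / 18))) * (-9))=-0.00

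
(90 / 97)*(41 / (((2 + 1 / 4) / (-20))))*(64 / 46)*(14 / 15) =-2938880 / 6693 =-439.10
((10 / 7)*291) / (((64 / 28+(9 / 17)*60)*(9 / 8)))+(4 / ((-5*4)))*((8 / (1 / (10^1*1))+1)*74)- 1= -18066061 / 15195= -1188.95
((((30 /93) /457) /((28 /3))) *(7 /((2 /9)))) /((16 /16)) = 135 /56668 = 0.00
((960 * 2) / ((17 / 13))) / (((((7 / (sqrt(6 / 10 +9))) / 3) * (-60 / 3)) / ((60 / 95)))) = -179712 * sqrt(15) / 11305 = -61.57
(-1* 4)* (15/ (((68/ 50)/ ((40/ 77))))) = -30000/ 1309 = -22.92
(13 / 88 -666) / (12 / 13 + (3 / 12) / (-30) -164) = 11426025 / 2798543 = 4.08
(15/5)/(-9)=-1/3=-0.33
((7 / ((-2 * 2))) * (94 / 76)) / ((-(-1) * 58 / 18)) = -2961 / 4408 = -0.67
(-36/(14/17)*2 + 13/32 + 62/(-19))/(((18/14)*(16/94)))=-2006665/4864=-412.55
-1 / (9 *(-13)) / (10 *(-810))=-1 / 947700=-0.00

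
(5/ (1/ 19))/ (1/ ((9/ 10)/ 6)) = 57/ 4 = 14.25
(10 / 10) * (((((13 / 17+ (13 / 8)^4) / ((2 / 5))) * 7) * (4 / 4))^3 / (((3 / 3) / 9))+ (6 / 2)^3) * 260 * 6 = 11768693908896472173397785 / 337618789203968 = 34857935296.33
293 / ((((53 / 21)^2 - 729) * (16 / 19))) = -2455047 / 5098880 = -0.48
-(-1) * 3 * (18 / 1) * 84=4536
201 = 201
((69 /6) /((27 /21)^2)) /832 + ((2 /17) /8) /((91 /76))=331105 /16039296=0.02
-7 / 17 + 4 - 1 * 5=-24 / 17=-1.41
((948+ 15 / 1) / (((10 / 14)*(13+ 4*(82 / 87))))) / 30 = 195489 / 72950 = 2.68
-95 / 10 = -9.50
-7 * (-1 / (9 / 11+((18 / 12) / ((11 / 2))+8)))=77 / 100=0.77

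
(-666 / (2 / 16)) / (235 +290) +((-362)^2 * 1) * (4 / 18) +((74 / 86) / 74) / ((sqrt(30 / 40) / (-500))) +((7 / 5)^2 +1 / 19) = 871199132 / 29925 -500 * sqrt(3) / 129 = 29106.04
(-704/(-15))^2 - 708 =336316/225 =1494.74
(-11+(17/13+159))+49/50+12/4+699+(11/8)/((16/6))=17738309/20800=852.80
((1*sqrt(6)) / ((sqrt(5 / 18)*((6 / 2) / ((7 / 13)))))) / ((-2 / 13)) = -7*sqrt(15) / 5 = -5.42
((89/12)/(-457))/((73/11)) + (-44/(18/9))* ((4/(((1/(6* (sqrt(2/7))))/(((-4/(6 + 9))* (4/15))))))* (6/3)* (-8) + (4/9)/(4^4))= -45056* sqrt(14)/525- 390467/9607968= -321.15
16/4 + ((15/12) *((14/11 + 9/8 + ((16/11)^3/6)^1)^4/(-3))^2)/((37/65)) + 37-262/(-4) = 1363.31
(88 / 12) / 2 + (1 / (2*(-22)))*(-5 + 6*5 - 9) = 109 / 33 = 3.30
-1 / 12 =-0.08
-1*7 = -7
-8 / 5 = -1.60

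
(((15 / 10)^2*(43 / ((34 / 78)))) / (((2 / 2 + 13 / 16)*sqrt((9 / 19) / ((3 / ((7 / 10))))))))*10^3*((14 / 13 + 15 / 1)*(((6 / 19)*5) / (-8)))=-63855000*sqrt(3990) / 3451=-1168789.76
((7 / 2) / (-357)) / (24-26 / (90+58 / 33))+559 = 1023671906 / 1831257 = 559.00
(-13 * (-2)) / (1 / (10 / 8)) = 65 / 2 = 32.50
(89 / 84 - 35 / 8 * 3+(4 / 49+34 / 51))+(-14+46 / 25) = -23.48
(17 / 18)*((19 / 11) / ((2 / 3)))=323 / 132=2.45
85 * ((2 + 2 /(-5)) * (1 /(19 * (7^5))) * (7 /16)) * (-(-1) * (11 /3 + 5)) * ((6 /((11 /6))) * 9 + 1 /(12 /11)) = 46631 /950796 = 0.05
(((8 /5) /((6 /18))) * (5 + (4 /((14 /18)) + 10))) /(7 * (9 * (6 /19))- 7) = 64296 /8575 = 7.50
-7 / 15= -0.47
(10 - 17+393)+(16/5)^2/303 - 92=2227306/7575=294.03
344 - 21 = 323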